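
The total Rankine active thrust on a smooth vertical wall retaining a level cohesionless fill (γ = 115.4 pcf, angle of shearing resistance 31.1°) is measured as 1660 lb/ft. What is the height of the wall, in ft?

K_a = 0.3188. P_a = ½ K_a γ H² ⇒ H = √(2P_a/(K_a γ)).
H = √(2×1660/(0.3188×115.4)) = 9.500 ft.

9.50 ft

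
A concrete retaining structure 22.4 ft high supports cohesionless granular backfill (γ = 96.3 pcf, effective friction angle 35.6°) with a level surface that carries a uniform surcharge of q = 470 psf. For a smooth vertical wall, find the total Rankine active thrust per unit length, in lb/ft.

9160 lb/ft

K_a = tan²(45° − φ/2) = 0.2641.
Soil triangle: ½ K_a γ H² = 0.5×0.2641×96.3×22.4² = 6381 lb/ft.
Surcharge rectangle: K_a q H = 0.2641×470×22.4 = 2781 lb/ft.
Total = 6381 + 2781 = 9162 lb/ft.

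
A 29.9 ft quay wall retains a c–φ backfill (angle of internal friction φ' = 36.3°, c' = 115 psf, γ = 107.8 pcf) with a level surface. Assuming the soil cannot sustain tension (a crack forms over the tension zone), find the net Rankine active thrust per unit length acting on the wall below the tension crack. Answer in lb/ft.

9110 lb/ft

K_a = 0.2563; √K_a = 0.5062.
Tension-crack depth z_c = 2c/(γ√K_a) = 2×115/(107.8×0.5062) = 4.215 ft.
σ_a at base = K_a γ H − 2c√K_a = 0.2563×107.8×29.9 − 2×115×0.5062 = 709.6 psf.
P_a = ½ × 709.6 × (H − z_c) = 0.5×709.6×25.69 = 9113 lb/ft.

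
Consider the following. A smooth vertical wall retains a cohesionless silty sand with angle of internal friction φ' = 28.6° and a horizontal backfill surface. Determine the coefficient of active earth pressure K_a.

K_a = (1 − sin φ)/(1 + sin φ) = (1 − sin 28.6°)/(1 + sin 28.6°) = 0.3525.

0.353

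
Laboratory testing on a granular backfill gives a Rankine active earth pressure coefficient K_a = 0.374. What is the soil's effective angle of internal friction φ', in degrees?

27.1°

K_a = tan²(45° − φ/2) ⇒ 45° − φ/2 = arctan(√0.374) = 31.45°.
φ = 2(45° − 31.45°) = 27.10°.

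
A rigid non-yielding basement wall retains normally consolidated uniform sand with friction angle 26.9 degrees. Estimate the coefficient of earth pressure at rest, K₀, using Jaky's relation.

K₀ = 1 − sin φ' = 1 − sin 26.9° = 0.5476.

0.548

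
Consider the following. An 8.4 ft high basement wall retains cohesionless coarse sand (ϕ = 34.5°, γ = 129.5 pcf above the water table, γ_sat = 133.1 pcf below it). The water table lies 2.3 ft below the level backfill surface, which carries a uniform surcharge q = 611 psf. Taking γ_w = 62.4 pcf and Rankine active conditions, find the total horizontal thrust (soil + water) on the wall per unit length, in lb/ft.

3540 lb/ft

K_a = tan²(45° − φ/2) = 0.2768.
γ' = 133.1 − 62.4 = 70.70 pcf. h₂ = H − d_w = 6.1 ft.
σ'_h: at surface K_a·q = 169.1; at WT K_a(q+γd_w) = 251.6; at base K_a(q+γd_w+γ'h₂) = 371.0 psf.
P₁ = ½(169.1+251.6)×2.3 = 483.8; P₂ = ½(251.6+371.0)×6.1 = 1899; P_w = ½γ_w h₂² = 1161.
Total = 483.8+1899+1161 = 3543 lb/ft.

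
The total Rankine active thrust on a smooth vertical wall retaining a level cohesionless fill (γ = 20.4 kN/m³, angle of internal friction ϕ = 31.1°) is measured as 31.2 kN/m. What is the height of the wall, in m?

K_a = 0.3188. P_a = ½ K_a γ H² ⇒ H = √(2P_a/(K_a γ)).
H = √(2×31.2/(0.3188×20.4)) = 3.098 m.

3.10 m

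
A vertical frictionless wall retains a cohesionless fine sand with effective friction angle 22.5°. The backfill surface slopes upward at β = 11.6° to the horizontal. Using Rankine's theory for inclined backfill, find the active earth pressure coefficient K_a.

0.491

K_a = cos β · (cos β − √(cos²β − cos²φ)) / (cos β + √(cos²β − cos²φ)).
cos β = 0.9796, cos φ = 0.9239, √(cos²β − cos²φ) = 0.3256.
K_a = 0.9796 × (0.9796 − 0.3256)/(0.9796 + 0.3256) = 0.4908.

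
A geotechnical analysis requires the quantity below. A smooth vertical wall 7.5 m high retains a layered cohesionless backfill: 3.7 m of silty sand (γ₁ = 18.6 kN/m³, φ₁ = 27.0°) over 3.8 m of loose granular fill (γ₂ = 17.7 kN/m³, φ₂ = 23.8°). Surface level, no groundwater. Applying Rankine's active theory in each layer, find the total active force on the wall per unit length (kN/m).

213 kN/m

K_a1 = tan²(45°−27.0°/2) = 0.3755; K_a2 = tan²(45°−23.8°/2) = 0.4250.
Layer 1: σ at base = K_a1 γ₁ h₁ = 25.84 kPa; P₁ = ½×25.84×3.7 = 47.81.
Layer 2: σ_v at top = γ₁h₁ = 68.82; σ_h top = K_a2×68.82 = 29.25; σ_h base = K_a2×(68.82+17.7×3.8) = 57.83.
P₂ = ½(29.25+57.83)×3.8 = 165.4. Total P_a = 47.81+165.4 = 213.3 kN/m.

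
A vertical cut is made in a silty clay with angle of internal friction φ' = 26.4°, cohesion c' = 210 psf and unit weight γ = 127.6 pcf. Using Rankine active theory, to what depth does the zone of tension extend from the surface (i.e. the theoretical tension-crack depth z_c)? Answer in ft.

5.31 ft

K_a = tan²(45° − 26.4°/2) = 0.3844; √K_a = 0.6200.
The active pressure is zero where K_a γ z = 2c√K_a, so z_c = 2c/(γ√K_a) = 2×210/(127.6×0.6200) = 5.309 ft.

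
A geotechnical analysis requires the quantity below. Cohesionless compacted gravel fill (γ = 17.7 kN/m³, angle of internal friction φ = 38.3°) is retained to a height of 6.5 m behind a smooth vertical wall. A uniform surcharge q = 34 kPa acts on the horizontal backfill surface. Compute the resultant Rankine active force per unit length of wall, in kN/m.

K_a = tan²(45° − φ/2) = 0.2347.
Soil triangle: ½ K_a γ H² = 0.5×0.2347×17.7×6.5² = 87.77 kN/m.
Surcharge rectangle: K_a q H = 0.2347×34×6.5 = 51.88 kN/m.
Total = 87.77 + 51.88 = 139.6 kN/m.

140 kN/m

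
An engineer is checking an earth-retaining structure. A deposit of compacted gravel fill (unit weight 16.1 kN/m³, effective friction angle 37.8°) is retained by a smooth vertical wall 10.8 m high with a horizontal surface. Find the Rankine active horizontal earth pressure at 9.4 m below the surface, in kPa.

K_a = (1 − sin φ)/(1 + sin φ) = 0.2400.
σ_h = K_a γ z = 0.2400 × 16.1 × 9.4 = 36.32 kPa.

36.3 kPa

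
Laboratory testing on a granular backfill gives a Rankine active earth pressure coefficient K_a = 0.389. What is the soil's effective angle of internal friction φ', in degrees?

K_a = tan²(45° − φ/2) ⇒ 45° − φ/2 = arctan(√0.389) = 31.95°.
φ = 2(45° − 31.95°) = 26.10°.

26.1°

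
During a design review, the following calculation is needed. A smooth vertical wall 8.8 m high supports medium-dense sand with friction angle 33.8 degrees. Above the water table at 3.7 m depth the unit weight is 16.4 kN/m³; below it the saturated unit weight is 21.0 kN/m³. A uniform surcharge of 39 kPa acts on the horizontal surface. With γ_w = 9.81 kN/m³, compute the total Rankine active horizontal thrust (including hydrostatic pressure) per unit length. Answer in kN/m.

K_a = tan²(45° − φ/2) = 0.2851.
γ' = 21.0 − 9.81 = 11.19 kN/m³. h₂ = H − d_w = 5.1 m.
σ'_h: at surface K_a·q = 11.12; at WT K_a(q+γd_w) = 28.42; at base K_a(q+γd_w+γ'h₂) = 44.69 kPa.
P₁ = ½(11.12+28.42)×3.7 = 73.15; P₂ = ½(28.42+44.69)×5.1 = 186.4; P_w = ½γ_w h₂² = 127.6.
Total = 73.15+186.4+127.6 = 387.2 kN/m.

387 kN/m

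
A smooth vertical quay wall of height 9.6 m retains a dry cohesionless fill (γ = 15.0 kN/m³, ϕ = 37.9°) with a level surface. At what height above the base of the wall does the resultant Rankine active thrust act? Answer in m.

K_a = 0.2389.
The pressure distribution is triangular, so the resultant acts at H/3 above the base = 9.6/3 = 3.200 m.

3.20 m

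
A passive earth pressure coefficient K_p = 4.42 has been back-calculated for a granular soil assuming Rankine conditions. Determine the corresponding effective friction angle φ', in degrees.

39.1°

K_p = (1+sin φ)/(1−sin φ) ⇒ sin φ = (K_p − 1)/(K_p + 1) = 0.6310.
φ = arcsin(0.6310) = 39.12°.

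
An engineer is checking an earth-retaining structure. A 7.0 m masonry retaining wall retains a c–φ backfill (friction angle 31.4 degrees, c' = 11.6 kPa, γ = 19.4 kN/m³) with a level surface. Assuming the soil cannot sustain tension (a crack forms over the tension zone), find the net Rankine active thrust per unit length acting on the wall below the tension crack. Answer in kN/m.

K_a = 0.3149; √K_a = 0.5612.
Tension-crack depth z_c = 2c/(γ√K_a) = 2×11.6/(19.4×0.5612) = 2.131 m.
σ_a at base = K_a γ H − 2c√K_a = 0.3149×19.4×7.0 − 2×11.6×0.5612 = 29.75 kPa.
P_a = ½ × 29.75 × (H − z_c) = 0.5×29.75×4.869 = 72.42 kN/m.

72.4 kN/m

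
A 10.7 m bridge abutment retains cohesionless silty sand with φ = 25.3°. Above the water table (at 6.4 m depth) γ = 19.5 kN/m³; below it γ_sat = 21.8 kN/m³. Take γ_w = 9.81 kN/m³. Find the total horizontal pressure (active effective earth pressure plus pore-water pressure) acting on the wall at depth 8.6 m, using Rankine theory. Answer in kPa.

K_a = (1 − sin φ)/(1 + sin φ) = 0.4012.
γ' = 21.8 − 9.81 = 11.99 kN/m³.
Effective vertical stress at 8.6 m: σ'_v = 19.5×6.4 + 11.99×2.20 = 151.2 kPa.
σ'_h = K_a σ'_v = 0.4012 × 151.2 = 60.65 kPa; u = γ_w × 2.20 = 21.58 kPa.
Total σ_h = 60.65 + 21.58 = 82.23 kPa.

82.2 kPa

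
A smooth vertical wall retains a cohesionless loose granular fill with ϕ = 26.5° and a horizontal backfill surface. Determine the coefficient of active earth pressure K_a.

0.383

K_a = (1 − sin φ)/(1 + sin φ) = (1 − sin 26.5°)/(1 + sin 26.5°) = 0.3829.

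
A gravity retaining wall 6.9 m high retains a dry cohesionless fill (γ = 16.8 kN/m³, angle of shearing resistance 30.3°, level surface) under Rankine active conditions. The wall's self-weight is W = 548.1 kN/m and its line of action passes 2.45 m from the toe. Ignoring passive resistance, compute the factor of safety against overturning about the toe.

K_a = tan²(45° − 30.3°/2) = 0.3293.
P_a = ½K_aγH² = 0.5×0.3293×16.8×6.9² = 131.7 kN/m, acting at H/3 = 2.300 m above the base.
Overturning moment M_o = P_a × H/3 = 131.7 × 2.300 = 302.9.
Resisting moment M_r = W × 2.45 = 548.1 × 2.45 = 1343.
FS_overturning = M_r/M_o = 1343/302.9 = 4.433.

4.43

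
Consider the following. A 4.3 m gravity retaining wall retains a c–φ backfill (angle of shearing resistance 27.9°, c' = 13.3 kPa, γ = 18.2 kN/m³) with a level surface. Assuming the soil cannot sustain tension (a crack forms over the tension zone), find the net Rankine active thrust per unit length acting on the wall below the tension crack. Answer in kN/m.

11.6 kN/m

K_a = 0.3625; √K_a = 0.6020.
Tension-crack depth z_c = 2c/(γ√K_a) = 2×13.3/(18.2×0.6020) = 2.428 m.
σ_a at base = K_a γ H − 2c√K_a = 0.3625×18.2×4.3 − 2×13.3×0.6020 = 12.35 kPa.
P_a = ½ × 12.35 × (H − z_c) = 0.5×12.35×1.872 = 11.56 kN/m.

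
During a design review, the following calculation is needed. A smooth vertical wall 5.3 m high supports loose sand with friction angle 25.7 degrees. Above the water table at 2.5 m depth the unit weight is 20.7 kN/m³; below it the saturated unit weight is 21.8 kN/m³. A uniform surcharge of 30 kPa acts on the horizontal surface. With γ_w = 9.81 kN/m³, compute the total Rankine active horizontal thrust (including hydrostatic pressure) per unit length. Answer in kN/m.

203 kN/m

K_a = tan²(45° − φ/2) = 0.3950.
γ' = 21.8 − 9.81 = 11.99 kN/m³. h₂ = H − d_w = 2.8 m.
σ'_h: at surface K_a·q = 11.85; at WT K_a(q+γd_w) = 32.29; at base K_a(q+γd_w+γ'h₂) = 45.56 kPa.
P₁ = ½(11.85+32.29)×2.5 = 55.18; P₂ = ½(32.29+45.56)×2.8 = 109.0; P_w = ½γ_w h₂² = 38.46.
Total = 55.18+109.0+38.46 = 202.6 kN/m.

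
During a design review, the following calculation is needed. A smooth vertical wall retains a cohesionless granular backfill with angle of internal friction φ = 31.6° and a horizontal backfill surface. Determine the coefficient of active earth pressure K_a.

0.312

K_a = tan²(45° − φ/2) = tan²(29.20°) = 0.3123.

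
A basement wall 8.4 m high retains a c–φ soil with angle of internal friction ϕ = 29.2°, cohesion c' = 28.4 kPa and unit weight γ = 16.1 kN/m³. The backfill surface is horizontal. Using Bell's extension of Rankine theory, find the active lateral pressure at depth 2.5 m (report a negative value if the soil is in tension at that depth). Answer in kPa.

-19.5 kPa

K_a = (1 − sin φ)/(1 + sin φ) = 0.3442.
σ_a = K_a γ z − 2c√K_a = 0.3442×16.1×2.5 − 2×28.4×0.5867 = -19.47 kPa.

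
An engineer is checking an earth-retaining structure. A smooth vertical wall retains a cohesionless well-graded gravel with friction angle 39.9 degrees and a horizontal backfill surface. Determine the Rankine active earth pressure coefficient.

K_a = tan²(45° − φ/2) = tan²(25.05°) = 0.2184.

0.218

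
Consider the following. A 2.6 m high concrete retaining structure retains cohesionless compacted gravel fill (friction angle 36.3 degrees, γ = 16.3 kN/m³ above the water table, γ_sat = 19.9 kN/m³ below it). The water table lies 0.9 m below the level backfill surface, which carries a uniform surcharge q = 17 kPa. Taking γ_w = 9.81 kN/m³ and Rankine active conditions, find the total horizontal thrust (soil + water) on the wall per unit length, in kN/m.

37.3 kN/m

K_a = tan²(45° − φ/2) = 0.2563.
γ' = 19.9 − 9.81 = 10.09 kN/m³. h₂ = H − d_w = 1.7 m.
σ'_h: at surface K_a·q = 4.357; at WT K_a(q+γd_w) = 8.116; at base K_a(q+γd_w+γ'h₂) = 12.51 kPa.
P₁ = ½(4.357+8.116)×0.9 = 5.613; P₂ = ½(8.116+12.51)×1.7 = 17.53; P_w = ½γ_w h₂² = 14.18.
Total = 5.613+17.53+14.18 = 37.32 kN/m.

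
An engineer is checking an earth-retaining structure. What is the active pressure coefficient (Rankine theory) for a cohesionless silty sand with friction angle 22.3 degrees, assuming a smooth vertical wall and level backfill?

0.450

K_a = tan²(45° − φ/2) = tan²(33.85°) = 0.4498.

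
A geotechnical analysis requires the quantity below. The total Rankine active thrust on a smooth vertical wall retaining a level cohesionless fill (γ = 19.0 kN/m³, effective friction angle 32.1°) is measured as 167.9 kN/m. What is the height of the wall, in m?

K_a = 0.3060. P_a = ½ K_a γ H² ⇒ H = √(2P_a/(K_a γ)).
H = √(2×167.9/(0.3060×19.0)) = 7.600 m.

7.60 m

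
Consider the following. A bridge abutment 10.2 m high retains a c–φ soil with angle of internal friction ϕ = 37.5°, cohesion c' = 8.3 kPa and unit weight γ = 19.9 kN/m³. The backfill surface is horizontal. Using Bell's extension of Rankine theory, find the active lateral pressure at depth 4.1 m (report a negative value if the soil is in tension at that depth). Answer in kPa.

K_a = (1 − sin φ)/(1 + sin φ) = 0.2432.
σ_a = K_a γ z − 2c√K_a = 0.2432×19.9×4.1 − 2×8.3×0.4931 = 11.66 kPa.

11.7 kPa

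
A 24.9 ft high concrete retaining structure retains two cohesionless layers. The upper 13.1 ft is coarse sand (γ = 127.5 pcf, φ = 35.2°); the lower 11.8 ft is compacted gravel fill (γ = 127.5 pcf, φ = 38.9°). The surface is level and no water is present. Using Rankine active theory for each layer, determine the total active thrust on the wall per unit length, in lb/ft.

9470 lb/ft

K_a1 = tan²(45°−35.2°/2) = 0.2687; K_a2 = tan²(45°−38.9°/2) = 0.2285.
Layer 1: σ at base = K_a1 γ₁ h₁ = 448.8 psf; P₁ = ½×448.8×13.1 = 2939.
Layer 2: σ_v at top = γ₁h₁ = 1670; σ_h top = K_a2×1670 = 381.7; σ_h base = K_a2×(1670+127.5×11.8) = 725.5.
P₂ = ½(381.7+725.5)×11.8 = 6533. Total P_a = 2939+6533 = 9472 lb/ft.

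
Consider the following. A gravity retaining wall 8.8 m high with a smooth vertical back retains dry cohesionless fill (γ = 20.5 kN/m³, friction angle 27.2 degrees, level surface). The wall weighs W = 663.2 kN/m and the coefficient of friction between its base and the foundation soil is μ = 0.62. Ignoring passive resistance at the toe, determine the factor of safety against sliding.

K_a = tan²(45° − 27.2°/2) = 0.3726.
P_a = ½K_aγH² = 0.5×0.3726×20.5×8.8² = 295.7 kN/m, acting at H/3 = 2.933 m above the base.
FS_sliding = μW / P_a = 0.62×663.2 / 295.7 = 1.390.

1.39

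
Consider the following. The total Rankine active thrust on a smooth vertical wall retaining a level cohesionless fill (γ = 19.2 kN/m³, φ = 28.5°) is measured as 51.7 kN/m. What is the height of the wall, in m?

3.90 m

K_a = 0.3540. P_a = ½ K_a γ H² ⇒ H = √(2P_a/(K_a γ)).
H = √(2×51.7/(0.3540×19.2)) = 3.901 m.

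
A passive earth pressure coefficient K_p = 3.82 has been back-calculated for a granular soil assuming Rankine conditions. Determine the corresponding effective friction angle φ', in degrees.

35.8°

K_p = (1+sin φ)/(1−sin φ) ⇒ sin φ = (K_p − 1)/(K_p + 1) = 0.5851.
φ = arcsin(0.5851) = 35.81°.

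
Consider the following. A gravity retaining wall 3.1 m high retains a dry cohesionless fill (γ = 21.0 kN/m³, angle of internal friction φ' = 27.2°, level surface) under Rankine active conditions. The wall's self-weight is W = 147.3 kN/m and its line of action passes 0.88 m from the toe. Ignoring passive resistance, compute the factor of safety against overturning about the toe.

K_a = tan²(45° − 27.2°/2) = 0.3726.
P_a = ½K_aγH² = 0.5×0.3726×21.0×3.1² = 37.60 kN/m, acting at H/3 = 1.033 m above the base.
Overturning moment M_o = P_a × H/3 = 37.60 × 1.033 = 38.85.
Resisting moment M_r = W × 0.88 = 147.3 × 0.88 = 129.6.
FS_overturning = M_r/M_o = 129.6/38.85 = 3.337.

3.34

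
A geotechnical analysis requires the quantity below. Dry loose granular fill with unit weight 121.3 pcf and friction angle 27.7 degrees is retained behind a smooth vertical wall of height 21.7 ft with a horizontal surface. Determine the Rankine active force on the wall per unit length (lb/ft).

K_a = tan²(45° − φ/2) = 0.3653.
P_a = ½ K_a γ H² = 0.5 × 0.3653 × 121.3 × 21.7² = 10430 lb/ft.

10400 lb/ft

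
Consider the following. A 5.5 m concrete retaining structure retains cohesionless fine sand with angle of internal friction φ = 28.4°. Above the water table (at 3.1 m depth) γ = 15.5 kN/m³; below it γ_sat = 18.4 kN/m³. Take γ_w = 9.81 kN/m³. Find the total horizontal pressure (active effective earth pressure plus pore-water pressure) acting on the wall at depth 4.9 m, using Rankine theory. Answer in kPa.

40.2 kPa

K_a = (1 − sin φ)/(1 + sin φ) = 0.3554.
γ' = 18.4 − 9.81 = 8.590 kN/m³.
Effective vertical stress at 4.9 m: σ'_v = 15.5×3.1 + 8.590×1.80 = 63.51 kPa.
σ'_h = K_a σ'_v = 0.3554 × 63.51 = 22.57 kPa; u = γ_w × 1.80 = 17.66 kPa.
Total σ_h = 22.57 + 17.66 = 40.23 kPa.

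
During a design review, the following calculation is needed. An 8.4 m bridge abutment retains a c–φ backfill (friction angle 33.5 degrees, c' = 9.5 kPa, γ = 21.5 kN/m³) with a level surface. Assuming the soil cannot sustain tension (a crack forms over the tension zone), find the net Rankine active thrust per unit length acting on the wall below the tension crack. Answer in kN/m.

142 kN/m

K_a = 0.2887; √K_a = 0.5373.
Tension-crack depth z_c = 2c/(γ√K_a) = 2×9.5/(21.5×0.5373) = 1.645 m.
σ_a at base = K_a γ H − 2c√K_a = 0.2887×21.5×8.4 − 2×9.5×0.5373 = 41.93 kPa.
P_a = ½ × 41.93 × (H − z_c) = 0.5×41.93×6.755 = 141.6 kN/m.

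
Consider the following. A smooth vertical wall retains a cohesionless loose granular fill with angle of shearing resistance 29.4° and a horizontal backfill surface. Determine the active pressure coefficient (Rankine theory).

K_a = (1 − sin φ)/(1 + sin φ) = (1 − sin 29.4°)/(1 + sin 29.4°) = 0.3415.

0.341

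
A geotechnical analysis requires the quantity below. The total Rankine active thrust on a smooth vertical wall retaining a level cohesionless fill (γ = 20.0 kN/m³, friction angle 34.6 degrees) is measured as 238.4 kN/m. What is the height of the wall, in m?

K_a = 0.2756. P_a = ½ K_a γ H² ⇒ H = √(2P_a/(K_a γ)).
H = √(2×238.4/(0.2756×20.0)) = 9.300 m.

9.30 m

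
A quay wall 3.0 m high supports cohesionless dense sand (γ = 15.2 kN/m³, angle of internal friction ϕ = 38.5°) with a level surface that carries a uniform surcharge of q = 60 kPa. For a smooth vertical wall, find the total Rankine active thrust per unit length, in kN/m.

57.8 kN/m

K_a = tan²(45° − φ/2) = 0.2327.
Soil triangle: ½ K_a γ H² = 0.5×0.2327×15.2×3.0² = 15.91 kN/m.
Surcharge rectangle: K_a q H = 0.2327×60×3.0 = 41.88 kN/m.
Total = 15.91 + 41.88 = 57.79 kN/m.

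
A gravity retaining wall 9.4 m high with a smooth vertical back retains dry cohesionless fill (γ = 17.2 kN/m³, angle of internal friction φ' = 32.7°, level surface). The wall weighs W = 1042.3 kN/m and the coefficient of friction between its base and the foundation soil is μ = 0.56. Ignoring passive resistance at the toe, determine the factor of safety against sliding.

2.57

K_a = tan²(45° − 32.7°/2) = 0.2985.
P_a = ½K_aγH² = 0.5×0.2985×17.2×9.4² = 226.8 kN/m, acting at H/3 = 3.133 m above the base.
FS_sliding = μW / P_a = 0.56×1042.3 / 226.8 = 2.573.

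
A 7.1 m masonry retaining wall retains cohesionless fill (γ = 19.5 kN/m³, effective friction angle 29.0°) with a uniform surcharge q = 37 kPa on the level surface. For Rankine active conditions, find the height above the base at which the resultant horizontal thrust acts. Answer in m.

2.78 m

K_a = 0.3470.
Triangular part P₁ = ½K_aγH² = 170.5 at H/3 = 2.367 m; rectangular part P₂ = K_a q H = 91.15 at H/2 = 3.550 m.
ȳ = (P₁·2.367 + P₂·3.550)/(P₁+P₂) = 2.779 m.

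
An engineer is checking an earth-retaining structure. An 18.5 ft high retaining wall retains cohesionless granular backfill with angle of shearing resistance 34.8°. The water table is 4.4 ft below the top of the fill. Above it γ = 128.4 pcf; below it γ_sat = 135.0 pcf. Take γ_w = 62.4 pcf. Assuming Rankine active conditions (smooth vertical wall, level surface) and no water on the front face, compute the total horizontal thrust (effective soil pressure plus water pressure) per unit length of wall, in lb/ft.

10700 lb/ft

K_a = tan²(45° − φ/2) = 0.2733.
γ' = 135.0 − 62.4 = 72.60 pcf. Depth below WT = 14.1 ft.
σ'_h at WT = K_a γ d_w = 154.4 psf; at base = 154.4 + K_a γ' × 14.1 = 434.2 psf.
P₁ (0–4.4 ft) = ½×154.4×4.4 = 339.7. P₂ (4.4–18.5 ft) = ½(154.4+434.2)×14.1 = 4150.
P_w = ½ γ_w h₂² = 0.5×62.4×14.1² = 6203. Total = 339.7+4150+6203 = 10690 lb/ft.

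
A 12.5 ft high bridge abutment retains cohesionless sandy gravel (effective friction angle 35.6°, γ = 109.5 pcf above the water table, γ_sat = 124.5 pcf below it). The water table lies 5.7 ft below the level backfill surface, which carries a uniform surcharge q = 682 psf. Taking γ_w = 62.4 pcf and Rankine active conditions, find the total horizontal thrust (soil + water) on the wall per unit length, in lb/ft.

5660 lb/ft

K_a = tan²(45° − φ/2) = 0.2641.
γ' = 124.5 − 62.4 = 62.10 pcf. h₂ = H − d_w = 6.8 ft.
σ'_h: at surface K_a·q = 180.1; at WT K_a(q+γd_w) = 345.0; at base K_a(q+γd_w+γ'h₂) = 456.5 psf.
P₁ = ½(180.1+345.0)×5.7 = 1497; P₂ = ½(345.0+456.5)×6.8 = 2725; P_w = ½γ_w h₂² = 1443.
Total = 1497+2725+1443 = 5664 lb/ft.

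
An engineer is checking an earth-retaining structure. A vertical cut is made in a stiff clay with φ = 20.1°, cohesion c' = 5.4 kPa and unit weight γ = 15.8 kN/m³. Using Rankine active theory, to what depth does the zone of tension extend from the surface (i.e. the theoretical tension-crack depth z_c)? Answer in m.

K_a = tan²(45° − 20.1°/2) = 0.4885; √K_a = 0.6989.
The active pressure is zero where K_a γ z = 2c√K_a, so z_c = 2c/(γ√K_a) = 2×5.4/(15.8×0.6989) = 0.9780 m.

0.978 m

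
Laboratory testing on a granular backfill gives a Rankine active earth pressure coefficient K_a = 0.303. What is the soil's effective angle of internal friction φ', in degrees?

32.3°

K_a = tan²(45° − φ/2) ⇒ 45° − φ/2 = arctan(√0.303) = 28.83°.
φ = 2(45° − 28.83°) = 32.34°.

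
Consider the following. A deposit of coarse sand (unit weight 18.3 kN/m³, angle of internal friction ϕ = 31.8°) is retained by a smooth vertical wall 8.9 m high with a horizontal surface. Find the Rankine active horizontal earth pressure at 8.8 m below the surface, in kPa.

K_a = (1 − sin φ)/(1 + sin φ) = 0.3098.
σ_h = K_a γ z = 0.3098 × 18.3 × 8.8 = 49.89 kPa.

49.9 kPa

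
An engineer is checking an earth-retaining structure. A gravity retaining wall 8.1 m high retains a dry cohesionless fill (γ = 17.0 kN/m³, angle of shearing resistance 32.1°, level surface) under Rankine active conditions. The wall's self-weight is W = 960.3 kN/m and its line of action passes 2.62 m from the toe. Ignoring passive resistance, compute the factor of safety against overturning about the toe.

5.46

K_a = tan²(45° − 32.1°/2) = 0.3060.
P_a = ½K_aγH² = 0.5×0.3060×17.0×8.1² = 170.6 kN/m, acting at H/3 = 2.700 m above the base.
Overturning moment M_o = P_a × H/3 = 170.6 × 2.700 = 460.8.
Resisting moment M_r = W × 2.62 = 960.3 × 2.62 = 2516.
FS_overturning = M_r/M_o = 2516/460.8 = 5.461.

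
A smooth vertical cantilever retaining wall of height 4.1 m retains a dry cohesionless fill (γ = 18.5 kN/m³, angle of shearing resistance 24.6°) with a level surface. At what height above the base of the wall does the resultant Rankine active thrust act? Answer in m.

1.37 m

K_a = 0.4121.
The pressure distribution is triangular, so the resultant acts at H/3 above the base = 4.1/3 = 1.367 m.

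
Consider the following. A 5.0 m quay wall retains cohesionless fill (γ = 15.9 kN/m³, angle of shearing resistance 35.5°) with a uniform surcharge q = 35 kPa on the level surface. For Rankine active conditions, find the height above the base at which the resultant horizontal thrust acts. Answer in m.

K_a = 0.2653.
Triangular part P₁ = ½K_aγH² = 52.72 at H/3 = 1.667 m; rectangular part P₂ = K_a q H = 46.42 at H/2 = 2.500 m.
ȳ = (P₁·1.667 + P₂·2.500)/(P₁+P₂) = 2.057 m.

2.06 m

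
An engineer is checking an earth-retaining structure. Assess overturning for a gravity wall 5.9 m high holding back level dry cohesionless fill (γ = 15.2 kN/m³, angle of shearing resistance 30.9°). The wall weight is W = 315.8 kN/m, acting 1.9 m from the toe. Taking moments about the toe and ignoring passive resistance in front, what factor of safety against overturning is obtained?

K_a = tan²(45° − 30.9°/2) = 0.3214.
P_a = ½K_aγH² = 0.5×0.3214×15.2×5.9² = 85.03 kN/m, acting at H/3 = 1.967 m above the base.
Overturning moment M_o = P_a × H/3 = 85.03 × 1.967 = 167.2.
Resisting moment M_r = W × 1.9 = 315.8 × 1.9 = 600.0.
FS_overturning = M_r/M_o = 600.0/167.2 = 3.588.

3.59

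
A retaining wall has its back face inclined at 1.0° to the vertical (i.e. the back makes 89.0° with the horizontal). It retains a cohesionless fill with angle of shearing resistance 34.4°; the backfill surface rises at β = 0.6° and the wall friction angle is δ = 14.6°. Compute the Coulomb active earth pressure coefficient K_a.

0.263

K_a = sin²(α+φ) / [sin²α · sin(α−δ) · (1 + √{sin(φ+δ)sin(φ−β) / (sin(α−δ)sin(α+β))})²].
With α = 89.0°, φ = 34.4°, δ = 14.6°, β = 0.6°: K_a = 0.2626.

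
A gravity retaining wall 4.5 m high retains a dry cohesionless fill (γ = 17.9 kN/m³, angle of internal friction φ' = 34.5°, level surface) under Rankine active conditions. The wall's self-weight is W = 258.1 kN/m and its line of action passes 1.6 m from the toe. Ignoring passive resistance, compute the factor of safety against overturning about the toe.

K_a = tan²(45° − 34.5°/2) = 0.2768.
P_a = ½K_aγH² = 0.5×0.2768×17.9×4.5² = 50.17 kN/m, acting at H/3 = 1.500 m above the base.
Overturning moment M_o = P_a × H/3 = 50.17 × 1.500 = 75.25.
Resisting moment M_r = W × 1.6 = 258.1 × 1.6 = 413.0.
FS_overturning = M_r/M_o = 413.0/75.25 = 5.488.

5.49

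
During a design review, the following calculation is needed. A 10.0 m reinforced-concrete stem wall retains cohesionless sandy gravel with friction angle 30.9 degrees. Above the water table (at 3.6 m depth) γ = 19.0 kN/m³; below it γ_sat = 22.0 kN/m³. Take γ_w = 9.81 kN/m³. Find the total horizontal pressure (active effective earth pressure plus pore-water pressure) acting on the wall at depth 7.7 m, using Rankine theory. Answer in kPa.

K_a = (1 − sin φ)/(1 + sin φ) = 0.3214.
γ' = 22.0 − 9.81 = 12.19 kN/m³.
Effective vertical stress at 7.7 m: σ'_v = 19.0×3.6 + 12.19×4.10 = 118.4 kPa.
σ'_h = K_a σ'_v = 0.3214 × 118.4 = 38.05 kPa; u = γ_w × 4.10 = 40.22 kPa.
Total σ_h = 38.05 + 40.22 = 78.27 kPa.

78.3 kPa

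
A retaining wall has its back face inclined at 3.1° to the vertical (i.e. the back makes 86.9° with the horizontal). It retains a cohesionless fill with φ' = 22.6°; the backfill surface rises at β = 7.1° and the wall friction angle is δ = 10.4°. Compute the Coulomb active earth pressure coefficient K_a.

0.476

K_a = sin²(α+φ) / [sin²α · sin(α−δ) · (1 + √{sin(φ+δ)sin(φ−β) / (sin(α−δ)sin(α+β))})²].
With α = 86.9°, φ = 22.6°, δ = 10.4°, β = 7.1°: K_a = 0.4762.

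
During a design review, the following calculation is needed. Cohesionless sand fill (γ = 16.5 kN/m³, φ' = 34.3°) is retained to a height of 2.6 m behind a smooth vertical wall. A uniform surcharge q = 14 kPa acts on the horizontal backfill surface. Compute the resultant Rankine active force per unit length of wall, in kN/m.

K_a = tan²(45° − φ/2) = 0.2792.
Soil triangle: ½ K_a γ H² = 0.5×0.2792×16.5×2.6² = 15.57 kN/m.
Surcharge rectangle: K_a q H = 0.2792×14×2.6 = 10.16 kN/m.
Total = 15.57 + 10.16 = 25.73 kN/m.

25.7 kN/m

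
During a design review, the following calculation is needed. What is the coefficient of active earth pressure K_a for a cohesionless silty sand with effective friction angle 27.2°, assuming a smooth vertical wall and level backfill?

K_a = tan²(45° − φ/2) = tan²(31.40°) = 0.3726.

0.373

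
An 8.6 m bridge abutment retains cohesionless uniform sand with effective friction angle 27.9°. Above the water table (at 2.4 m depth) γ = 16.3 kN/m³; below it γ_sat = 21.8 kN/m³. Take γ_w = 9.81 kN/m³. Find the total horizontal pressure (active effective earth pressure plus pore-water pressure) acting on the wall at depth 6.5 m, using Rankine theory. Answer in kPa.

K_a = (1 − sin φ)/(1 + sin φ) = 0.3625.
γ' = 21.8 − 9.81 = 11.99 kN/m³.
Effective vertical stress at 6.5 m: σ'_v = 16.3×2.4 + 11.99×4.10 = 88.28 kPa.
σ'_h = K_a σ'_v = 0.3625 × 88.28 = 32.00 kPa; u = γ_w × 4.10 = 40.22 kPa.
Total σ_h = 32.00 + 40.22 = 72.22 kPa.

72.2 kPa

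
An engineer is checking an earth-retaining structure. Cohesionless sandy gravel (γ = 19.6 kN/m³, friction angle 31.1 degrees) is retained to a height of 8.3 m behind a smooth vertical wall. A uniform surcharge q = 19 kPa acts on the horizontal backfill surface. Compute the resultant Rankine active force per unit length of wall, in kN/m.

266 kN/m

K_a = tan²(45° − φ/2) = 0.3188.
Soil triangle: ½ K_a γ H² = 0.5×0.3188×19.6×8.3² = 215.2 kN/m.
Surcharge rectangle: K_a q H = 0.3188×19×8.3 = 50.27 kN/m.
Total = 215.2 + 50.27 = 265.5 kN/m.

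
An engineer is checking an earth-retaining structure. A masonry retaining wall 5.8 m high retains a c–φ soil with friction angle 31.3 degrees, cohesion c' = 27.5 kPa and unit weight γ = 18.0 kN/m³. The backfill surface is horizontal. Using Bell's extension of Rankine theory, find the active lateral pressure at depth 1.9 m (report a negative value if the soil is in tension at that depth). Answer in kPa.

K_a = (1 − sin φ)/(1 + sin φ) = 0.3162.
σ_a = K_a γ z − 2c√K_a = 0.3162×18.0×1.9 − 2×27.5×0.5623 = -20.11 kPa.

-20.1 kPa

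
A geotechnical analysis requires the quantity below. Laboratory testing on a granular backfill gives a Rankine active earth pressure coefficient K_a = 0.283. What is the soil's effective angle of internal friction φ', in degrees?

34.0°

K_a = tan²(45° − φ/2) ⇒ 45° − φ/2 = arctan(√0.283) = 28.01°.
φ = 2(45° − 28.01°) = 33.98°.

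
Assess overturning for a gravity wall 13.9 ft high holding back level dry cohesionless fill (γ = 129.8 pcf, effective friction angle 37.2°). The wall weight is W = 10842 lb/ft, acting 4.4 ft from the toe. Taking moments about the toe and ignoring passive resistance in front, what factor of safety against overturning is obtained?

3.33

K_a = tan²(45° − 37.2°/2) = 0.2464.
P_a = ½K_aγH² = 0.5×0.2464×129.8×13.9² = 3090 lb/ft, acting at H/3 = 4.633 ft above the base.
Overturning moment M_o = P_a × H/3 = 3090 × 4.633 = 14320.
Resisting moment M_r = W × 4.4 = 10842 × 4.4 = 47700.
FS_overturning = M_r/M_o = 47700/14320 = 3.332.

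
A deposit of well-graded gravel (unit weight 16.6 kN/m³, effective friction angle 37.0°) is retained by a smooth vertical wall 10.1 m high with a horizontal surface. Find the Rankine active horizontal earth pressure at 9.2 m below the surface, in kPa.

38.0 kPa

K_a = (1 − sin φ)/(1 + sin φ) = 0.2486.
σ_h = K_a γ z = 0.2486 × 16.6 × 9.2 = 37.96 kPa.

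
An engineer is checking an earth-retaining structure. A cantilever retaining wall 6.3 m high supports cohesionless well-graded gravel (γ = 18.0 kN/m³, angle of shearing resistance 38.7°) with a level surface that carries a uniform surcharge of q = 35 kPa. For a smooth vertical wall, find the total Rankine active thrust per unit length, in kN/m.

133 kN/m

K_a = tan²(45° − φ/2) = 0.2306.
Soil triangle: ½ K_a γ H² = 0.5×0.2306×18.0×6.3² = 82.37 kN/m.
Surcharge rectangle: K_a q H = 0.2306×35×6.3 = 50.84 kN/m.
Total = 82.37 + 50.84 = 133.2 kN/m.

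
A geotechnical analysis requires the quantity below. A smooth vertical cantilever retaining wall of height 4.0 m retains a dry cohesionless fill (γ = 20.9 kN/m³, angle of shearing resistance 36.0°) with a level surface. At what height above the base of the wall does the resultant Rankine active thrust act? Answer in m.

1.33 m

K_a = 0.2596.
The pressure distribution is triangular, so the resultant acts at H/3 above the base = 4.0/3 = 1.333 m.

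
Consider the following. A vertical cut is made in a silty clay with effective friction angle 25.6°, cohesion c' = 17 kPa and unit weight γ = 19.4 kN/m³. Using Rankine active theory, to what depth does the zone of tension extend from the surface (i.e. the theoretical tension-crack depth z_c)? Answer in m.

K_a = tan²(45° − 25.6°/2) = 0.3966; √K_a = 0.6297.
The active pressure is zero where K_a γ z = 2c√K_a, so z_c = 2c/(γ√K_a) = 2×17/(19.4×0.6297) = 2.783 m.

2.78 m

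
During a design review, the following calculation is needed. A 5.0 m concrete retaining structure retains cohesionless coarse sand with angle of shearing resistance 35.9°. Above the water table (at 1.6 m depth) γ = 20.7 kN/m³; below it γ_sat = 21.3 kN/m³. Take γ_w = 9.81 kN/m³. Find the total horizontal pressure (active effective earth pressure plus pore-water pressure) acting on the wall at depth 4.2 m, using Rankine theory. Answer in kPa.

41.9 kPa

K_a = (1 − sin φ)/(1 + sin φ) = 0.2607.
γ' = 21.3 − 9.81 = 11.49 kN/m³.
Effective vertical stress at 4.2 m: σ'_v = 20.7×1.6 + 11.49×2.60 = 62.99 kPa.
σ'_h = K_a σ'_v = 0.2607 × 62.99 = 16.42 kPa; u = γ_w × 2.60 = 25.51 kPa.
Total σ_h = 16.42 + 25.51 = 41.93 kPa.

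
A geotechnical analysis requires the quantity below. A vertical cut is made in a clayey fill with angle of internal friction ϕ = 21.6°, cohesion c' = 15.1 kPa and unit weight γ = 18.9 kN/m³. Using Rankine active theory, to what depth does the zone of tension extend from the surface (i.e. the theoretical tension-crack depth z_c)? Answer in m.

K_a = tan²(45° − 21.6°/2) = 0.4619; √K_a = 0.6796.
The active pressure is zero where K_a γ z = 2c√K_a, so z_c = 2c/(γ√K_a) = 2×15.1/(18.9×0.6796) = 2.351 m.

2.35 m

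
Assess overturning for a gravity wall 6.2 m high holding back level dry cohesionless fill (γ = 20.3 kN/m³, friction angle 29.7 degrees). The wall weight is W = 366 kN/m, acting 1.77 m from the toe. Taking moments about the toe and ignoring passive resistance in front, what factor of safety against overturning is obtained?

2.38

K_a = tan²(45° − 29.7°/2) = 0.3374.
P_a = ½K_aγH² = 0.5×0.3374×20.3×6.2² = 131.6 kN/m, acting at H/3 = 2.067 m above the base.
Overturning moment M_o = P_a × H/3 = 131.6 × 2.067 = 272.0.
Resisting moment M_r = W × 1.77 = 366 × 1.77 = 647.8.
FS_overturning = M_r/M_o = 647.8/272.0 = 2.381.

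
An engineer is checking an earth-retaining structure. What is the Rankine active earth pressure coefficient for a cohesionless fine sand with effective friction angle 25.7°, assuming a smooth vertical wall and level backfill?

K_a = (1 − sin φ)/(1 + sin φ) = (1 − sin 25.7°)/(1 + sin 25.7°) = 0.3950.

0.395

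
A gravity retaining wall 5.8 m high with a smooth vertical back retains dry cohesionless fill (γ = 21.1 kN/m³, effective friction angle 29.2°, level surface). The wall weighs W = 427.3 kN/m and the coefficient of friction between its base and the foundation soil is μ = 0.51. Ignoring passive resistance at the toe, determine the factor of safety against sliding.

1.78

K_a = tan²(45° − 29.2°/2) = 0.3442.
P_a = ½K_aγH² = 0.5×0.3442×21.1×5.8² = 122.2 kN/m, acting at H/3 = 1.933 m above the base.
FS_sliding = μW / P_a = 0.51×427.3 / 122.2 = 1.784.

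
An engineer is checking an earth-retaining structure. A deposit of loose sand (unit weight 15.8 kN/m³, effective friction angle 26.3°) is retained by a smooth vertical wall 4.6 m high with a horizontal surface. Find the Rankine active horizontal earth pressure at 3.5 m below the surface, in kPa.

K_a = (1 − sin φ)/(1 + sin φ) = 0.3859.
σ_h = K_a γ z = 0.3859 × 15.8 × 3.5 = 21.34 kPa.

21.3 kPa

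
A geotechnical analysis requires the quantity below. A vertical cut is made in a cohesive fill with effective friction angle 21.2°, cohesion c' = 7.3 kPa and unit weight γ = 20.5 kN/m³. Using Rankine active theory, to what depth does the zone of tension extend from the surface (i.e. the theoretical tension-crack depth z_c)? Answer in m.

K_a = tan²(45° − 21.2°/2) = 0.4688; √K_a = 0.6847.
The active pressure is zero where K_a γ z = 2c√K_a, so z_c = 2c/(γ√K_a) = 2×7.3/(20.5×0.6847) = 1.040 m.

1.04 m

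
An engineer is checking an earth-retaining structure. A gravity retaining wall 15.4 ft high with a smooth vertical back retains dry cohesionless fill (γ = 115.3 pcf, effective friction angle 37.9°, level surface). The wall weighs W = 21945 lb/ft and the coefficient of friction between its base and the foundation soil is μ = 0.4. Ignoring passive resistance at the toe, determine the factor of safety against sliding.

2.69

K_a = tan²(45° − 37.9°/2) = 0.2389.
P_a = ½K_aγH² = 0.5×0.2389×115.3×15.4² = 3267 lb/ft, acting at H/3 = 5.133 ft above the base.
FS_sliding = μW / P_a = 0.4×21945 / 3267 = 2.687.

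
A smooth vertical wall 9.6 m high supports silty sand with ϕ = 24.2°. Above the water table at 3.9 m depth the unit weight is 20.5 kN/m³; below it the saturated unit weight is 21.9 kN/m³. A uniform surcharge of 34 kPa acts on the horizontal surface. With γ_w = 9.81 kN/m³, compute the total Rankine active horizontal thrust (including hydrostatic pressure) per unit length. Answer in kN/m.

K_a = tan²(45° − φ/2) = 0.4185.
γ' = 21.9 − 9.81 = 12.09 kN/m³. h₂ = H − d_w = 5.7 m.
σ'_h: at surface K_a·q = 14.23; at WT K_a(q+γd_w) = 47.69; at base K_a(q+γd_w+γ'h₂) = 76.53 kPa.
P₁ = ½(14.23+47.69)×3.9 = 120.7; P₂ = ½(47.69+76.53)×5.7 = 354.0; P_w = ½γ_w h₂² = 159.4.
Total = 120.7+354.0+159.4 = 634.1 kN/m.

634 kN/m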